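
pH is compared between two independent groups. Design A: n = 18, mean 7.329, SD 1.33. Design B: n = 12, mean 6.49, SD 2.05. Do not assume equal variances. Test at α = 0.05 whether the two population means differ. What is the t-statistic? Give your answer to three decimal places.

1.253

Let group 1 = design A, group 2 = design B. H0: μ_1 = μ_2; H1: μ_1 ≠ μ_2 (Welch's two-sample t-test, two-sided).
t = (x̄_1 − x̄_2)/√(s_1²/n_1 + s_2²/n_2) = (7.329 − 6.49)/√(1.33²/18 + 2.05²/12) = 1.253
Welch–Satterthwaite df ≈ 17.17
Two-sided p-value ≈ 0.2271
Since p ≈ 0.2271 > α = 0.05, fail to reject H0; the evidence is not statistically significant.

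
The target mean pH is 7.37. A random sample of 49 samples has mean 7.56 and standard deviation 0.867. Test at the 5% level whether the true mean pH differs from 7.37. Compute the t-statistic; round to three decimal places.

H0: μ = 7.37; H1: μ ≠ 7.37 (one-sample t-test, two-sided).
t = (x̄ − μ₀)/(s/√n) = (7.56 − 7.37)/(0.867/√49) = 1.534
df = n − 1 = 48
Two-sided p-value ≈ 0.132
Since p ≈ 0.132 > α = 0.05, fail to reject H0; the evidence is not statistically significant.

1.534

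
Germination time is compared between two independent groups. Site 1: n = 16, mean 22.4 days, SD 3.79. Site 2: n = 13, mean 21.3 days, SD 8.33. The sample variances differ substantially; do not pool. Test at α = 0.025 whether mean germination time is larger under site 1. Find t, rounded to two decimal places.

0.44

Let group 1 = site 1, group 2 = site 2. H0: μ_1 = μ_2; H1: μ_1 > μ_2 (Welch's two-sample t-test, right-tailed).
t = (x̄_1 − x̄_2)/√(s_1²/n_1 + s_2²/n_2) = (22.4 − 21.3)/√(3.79²/16 + 8.33²/13) = 0.44
Welch–Satterthwaite df ≈ 16.01
p-value = P(T ≥ 0.44) ≈ 0.333
Since p ≈ 0.333 > α = 0.025, fail to reject H0; the data do not provide sufficient evidence against H0.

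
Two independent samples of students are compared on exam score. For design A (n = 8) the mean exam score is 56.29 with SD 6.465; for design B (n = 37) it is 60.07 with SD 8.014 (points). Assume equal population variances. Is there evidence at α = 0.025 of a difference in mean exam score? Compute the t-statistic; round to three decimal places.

Let group 1 = design A, group 2 = design B. H0: μ_1 = μ_2; H1: μ_1 ≠ μ_2 (two-sample pooled-variance t-test, two-sided).
s_p² = [(8−1)·6.465² + (37−1)·8.014²]/(8+37−2) = 60.5731
t = (56.29 − 60.07)/√[60.5731·(1/8 + 1/37)] = -1.246
df = n₁ + n₂ − 2 = 43
Two-sided p-value ≈ 0.2196
Since p ≈ 0.2196 > α = 0.025, fail to reject H0; the data do not provide sufficient evidence against H0.

-1.246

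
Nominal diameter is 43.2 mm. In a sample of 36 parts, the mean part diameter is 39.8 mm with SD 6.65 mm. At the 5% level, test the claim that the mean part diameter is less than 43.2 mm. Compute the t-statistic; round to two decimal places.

H0: μ = 43.2; H1: μ < 43.2 (one-sample t-test, left-tailed).
t = (x̄ − μ₀)/(s/√n) = (39.8 − 43.2)/(6.65/√36) = -3.07
df = n − 1 = 35
p-value = P(T ≤ -3.07) ≈ 0.0021
Since p ≈ 0.0021 < α = 0.05, reject H0; the data support H1.

-3.07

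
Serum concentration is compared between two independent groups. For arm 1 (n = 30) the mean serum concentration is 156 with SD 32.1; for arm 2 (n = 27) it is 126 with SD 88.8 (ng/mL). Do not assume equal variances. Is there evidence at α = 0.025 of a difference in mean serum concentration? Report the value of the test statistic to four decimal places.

Let group 1 = arm 1, group 2 = arm 2. H0: μ_1 = μ_2; H1: μ_1 ≠ μ_2 (Welch's two-sample t-test, two-sided).
t = (x̄_1 − x̄_2)/√(s_1²/n_1 + s_2²/n_2) = (156 − 126)/√(32.1²/30 + 88.8²/27) = 1.6605
Welch–Satterthwaite df ≈ 32.08
Two-sided p-value ≈ 0.1066
Since p ≈ 0.1066 > α = 0.025, fail to reject H0; the evidence is not statistically significant.

1.6605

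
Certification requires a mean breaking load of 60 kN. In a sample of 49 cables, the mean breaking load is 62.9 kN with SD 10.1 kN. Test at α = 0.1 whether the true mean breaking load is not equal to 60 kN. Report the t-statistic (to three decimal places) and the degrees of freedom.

t = 2.010, df = 48

H0: μ = 60; H1: μ ≠ 60 (one-sample t-test, two-sided).
t = (x̄ − μ₀)/(s/√n) = (62.9 − 60)/(10.1/√49) = 2.010
df = n − 1 = 48
Two-sided p-value ≈ 0.0501
Since p ≈ 0.0501 < α = 0.1, reject H0; the evidence is statistically significant.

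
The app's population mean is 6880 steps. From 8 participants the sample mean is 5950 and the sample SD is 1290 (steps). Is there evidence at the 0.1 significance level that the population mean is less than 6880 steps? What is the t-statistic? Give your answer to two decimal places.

H0: μ = 6880; H1: μ < 6880 (one-sample t-test, left-tailed).
t = (x̄ − μ₀)/(s/√n) = (5950 − 6880)/(1290/√8) = -2.04
df = n − 1 = 7
p-value = P(T ≤ -2.04) ≈ 0.040
Since p ≈ 0.040 < α = 0.1, reject H0; the data support H1.

-2.04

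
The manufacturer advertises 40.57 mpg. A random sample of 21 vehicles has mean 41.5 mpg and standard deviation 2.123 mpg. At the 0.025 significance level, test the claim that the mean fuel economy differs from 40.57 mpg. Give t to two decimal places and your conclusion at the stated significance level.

H0: μ = 40.57; H1: μ ≠ 40.57 (one-sample t-test, two-sided).
t = (x̄ − μ₀)/(s/√n) = (41.5 − 40.57)/(2.123/√21) = 2.01
df = n − 1 = 20
Two-sided p-value ≈ 0.0584
Since p ≈ 0.0584 > α = 0.025, fail to reject H0; the evidence is not statistically significant.

t = 2.01; fail to reject H0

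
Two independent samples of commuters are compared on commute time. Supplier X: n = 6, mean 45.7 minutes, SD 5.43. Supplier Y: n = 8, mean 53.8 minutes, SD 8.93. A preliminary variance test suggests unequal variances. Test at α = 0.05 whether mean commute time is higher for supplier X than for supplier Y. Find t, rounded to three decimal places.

-2.100

Let group 1 = supplier X, group 2 = supplier Y. H0: μ_1 = μ_2; H1: μ_1 > μ_2 (Welch's two-sample t-test, right-tailed).
t = (x̄_1 − x̄_2)/√(s_1²/n_1 + s_2²/n_2) = (45.7 − 53.8)/√(5.43²/6 + 8.93²/8) = -2.100
Welch–Satterthwaite df ≈ 11.64
p-value = P(T ≥ -2.100) ≈ 0.971
Since p ≈ 0.971 > α = 0.05, fail to reject H0; the evidence is not statistically significant.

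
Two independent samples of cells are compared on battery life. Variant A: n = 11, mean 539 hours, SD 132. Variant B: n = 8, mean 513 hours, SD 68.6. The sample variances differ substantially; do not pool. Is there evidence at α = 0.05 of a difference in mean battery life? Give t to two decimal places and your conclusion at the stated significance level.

t = 0.56; fail to reject H0

Let group 1 = variant A, group 2 = variant B. H0: μ_1 = μ_2; H1: μ_1 ≠ μ_2 (Welch's two-sample t-test, two-sided).
t = (x̄_1 − x̄_2)/√(s_1²/n_1 + s_2²/n_2) = (539 − 513)/√(132²/11 + 68.6²/8) = 0.56
Welch–Satterthwaite df ≈ 15.71
Two-sided p-value ≈ 0.585
Since p ≈ 0.585 > α = 0.05, fail to reject H0; the data do not provide sufficient evidence against H0.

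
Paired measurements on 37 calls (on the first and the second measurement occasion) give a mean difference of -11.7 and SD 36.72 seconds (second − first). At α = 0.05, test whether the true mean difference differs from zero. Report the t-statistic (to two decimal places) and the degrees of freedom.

H0: μ_d = 0; H1: μ_d ≠ 0 (paired t-test on the differences, two-sided).
t = d̄/(s_d/√n) = -11.7/(36.72/√37) = -1.94
df = n − 1 = 36
Two-sided p-value ≈ 0.0605
Since p ≈ 0.0605 > α = 0.05, fail to reject H0; the data do not provide sufficient evidence against H0.

t = -1.94, df = 36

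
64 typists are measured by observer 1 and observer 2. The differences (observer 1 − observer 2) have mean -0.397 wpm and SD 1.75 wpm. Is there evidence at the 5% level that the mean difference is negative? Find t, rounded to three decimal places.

-1.815

H0: μ_d = 0; H1: μ_d < 0 (paired t-test on the differences, left-tailed).
t = d̄/(s_d/√n) = -0.397/(1.75/√64) = -1.815
df = n − 1 = 63
p-value = P(T ≤ -1.815) ≈ 0.037
Since p ≈ 0.037 < α = 0.05, reject H0; the data support H1.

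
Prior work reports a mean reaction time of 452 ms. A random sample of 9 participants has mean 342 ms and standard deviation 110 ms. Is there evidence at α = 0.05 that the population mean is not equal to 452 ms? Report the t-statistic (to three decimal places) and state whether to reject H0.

H0: μ = 452; H1: μ ≠ 452 (one-sample t-test, two-sided).
t = (x̄ − μ₀)/(s/√n) = (342 − 452)/(110/√9) = -3.000
df = n − 1 = 8
Two-sided p-value ≈ 0.0171
Since p ≈ 0.0171 < α = 0.05, reject H0; the data support H1.

t = -3.000; reject H0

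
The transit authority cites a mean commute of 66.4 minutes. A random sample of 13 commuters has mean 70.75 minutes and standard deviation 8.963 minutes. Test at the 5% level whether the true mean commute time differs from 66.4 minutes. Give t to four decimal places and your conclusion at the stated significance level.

H0: μ = 66.4; H1: μ ≠ 66.4 (one-sample t-test, two-sided).
t = (x̄ − μ₀)/(s/√n) = (70.75 − 66.4)/(8.963/√13) = 1.7499
df = n − 1 = 12
Two-sided p-value ≈ 0.1056
Since p ≈ 0.1056 > α = 0.05, fail to reject H0; the data do not provide sufficient evidence against H0.

t = 1.7499; fail to reject H0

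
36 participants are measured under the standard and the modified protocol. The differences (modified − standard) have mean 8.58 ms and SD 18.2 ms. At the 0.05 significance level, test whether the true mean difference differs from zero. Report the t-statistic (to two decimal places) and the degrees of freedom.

t = 2.83, df = 35

H0: μ_d = 0; H1: μ_d ≠ 0 (paired t-test on the differences, two-sided).
t = d̄/(s_d/√n) = 8.58/(18.2/√36) = 2.83
df = n − 1 = 35
Two-sided p-value ≈ 0.008
Since p ≈ 0.008 < α = 0.05, reject H0; the data support H1.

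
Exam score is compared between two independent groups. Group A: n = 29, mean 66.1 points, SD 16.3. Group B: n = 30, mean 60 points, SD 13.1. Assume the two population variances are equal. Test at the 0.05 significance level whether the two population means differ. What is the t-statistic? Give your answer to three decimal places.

Let group 1 = group A, group 2 = group B. H0: μ_1 = μ_2; H1: μ_1 ≠ μ_2 (two-sample pooled-variance t-test, two-sided).
s_p² = [(29−1)·16.3² + (30−1)·13.1²]/(29+30−2) = 217.825
t = (66.1 − 60)/√[217.825·(1/29 + 1/30)] = 1.587
df = n₁ + n₂ − 2 = 57
Two-sided p-value ≈ 0.1180
Since p ≈ 0.1180 > α = 0.05, fail to reject H0; the data do not provide sufficient evidence against H0.

1.587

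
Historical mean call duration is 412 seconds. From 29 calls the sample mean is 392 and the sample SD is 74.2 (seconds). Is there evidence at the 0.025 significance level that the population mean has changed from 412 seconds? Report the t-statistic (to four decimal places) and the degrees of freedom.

H0: μ = 412; H1: μ ≠ 412 (one-sample t-test, two-sided).
t = (x̄ − μ₀)/(s/√n) = (392 − 412)/(74.2/√29) = -1.4515
df = n − 1 = 28
Two-sided p-value ≈ 0.158
Since p ≈ 0.158 > α = 0.025, fail to reject H0; the evidence is not statistically significant.

t = -1.4515, df = 28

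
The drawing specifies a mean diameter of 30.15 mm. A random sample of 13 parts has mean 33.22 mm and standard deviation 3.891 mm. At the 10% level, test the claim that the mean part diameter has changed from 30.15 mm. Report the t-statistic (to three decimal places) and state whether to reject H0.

H0: μ = 30.15; H1: μ ≠ 30.15 (one-sample t-test, two-sided).
t = (x̄ − μ₀)/(s/√n) = (33.22 − 30.15)/(3.891/√13) = 2.845
df = n − 1 = 12
Two-sided p-value ≈ 0.015
Since p ≈ 0.015 < α = 0.1, reject H0; the evidence is statistically significant.

t = 2.845; reject H0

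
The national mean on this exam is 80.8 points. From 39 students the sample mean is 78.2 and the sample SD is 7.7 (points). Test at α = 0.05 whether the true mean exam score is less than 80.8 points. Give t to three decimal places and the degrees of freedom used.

H0: μ = 80.8; H1: μ < 80.8 (one-sample t-test, left-tailed).
t = (x̄ − μ₀)/(s/√n) = (78.2 − 80.8)/(7.7/√39) = -2.109
df = n − 1 = 38
p-value = P(T ≤ -2.109) ≈ 0.0208
Since p ≈ 0.0208 < α = 0.05, reject H0; the evidence is statistically significant.

t = -2.109, df = 38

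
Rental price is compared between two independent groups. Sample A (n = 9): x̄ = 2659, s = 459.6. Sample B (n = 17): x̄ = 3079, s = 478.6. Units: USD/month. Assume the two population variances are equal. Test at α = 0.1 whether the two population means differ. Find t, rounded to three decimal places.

Let group 1 = sample A, group 2 = sample B. H0: μ_1 = μ_2; H1: μ_1 ≠ μ_2 (two-sample pooled-variance t-test, two-sided).
s_p² = [(9−1)·459.6² + (17−1)·478.6²]/(9+17−2) = 223116
t = (2659 − 3079)/√[223116·(1/9 + 1/17)] = -2.157
df = n₁ + n₂ − 2 = 24
Two-sided p-value ≈ 0.041
Since p ≈ 0.041 < α = 0.1, reject H0; the data support H1.

-2.157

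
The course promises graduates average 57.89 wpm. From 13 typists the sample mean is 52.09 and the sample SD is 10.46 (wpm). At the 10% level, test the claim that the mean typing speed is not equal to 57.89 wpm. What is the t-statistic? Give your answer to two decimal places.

H0: μ = 57.89; H1: μ ≠ 57.89 (one-sample t-test, two-sided).
t = (x̄ − μ₀)/(s/√n) = (52.09 − 57.89)/(10.46/√13) = -2.00
df = n − 1 = 12
Two-sided p-value ≈ 0.069
Since p ≈ 0.069 < α = 0.1, reject H0; the evidence is statistically significant.

-2.00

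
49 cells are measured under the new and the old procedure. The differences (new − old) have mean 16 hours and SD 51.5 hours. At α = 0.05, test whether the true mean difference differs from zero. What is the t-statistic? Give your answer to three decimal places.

2.175

H0: μ_d = 0; H1: μ_d ≠ 0 (paired t-test on the differences, two-sided).
t = d̄/(s_d/√n) = 16/(51.5/√49) = 2.175
df = n − 1 = 48
Two-sided p-value ≈ 0.0346
Since p ≈ 0.0346 < α = 0.05, reject H0; the data support H1.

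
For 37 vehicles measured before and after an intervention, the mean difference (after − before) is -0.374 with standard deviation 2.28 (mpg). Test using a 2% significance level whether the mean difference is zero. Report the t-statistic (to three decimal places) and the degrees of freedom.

t = -0.998, df = 36

H0: μ_d = 0; H1: μ_d ≠ 0 (paired t-test on the differences, two-sided).
t = d̄/(s_d/√n) = -0.374/(2.28/√37) = -0.998
df = n − 1 = 36
Two-sided p-value ≈ 0.3250
Since p ≈ 0.3250 > α = 0.02, fail to reject H0; the data do not provide sufficient evidence against H0.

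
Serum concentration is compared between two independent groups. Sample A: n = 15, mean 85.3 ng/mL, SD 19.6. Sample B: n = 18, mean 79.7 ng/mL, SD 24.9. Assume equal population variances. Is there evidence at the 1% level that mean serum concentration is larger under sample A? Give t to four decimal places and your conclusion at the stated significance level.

t = 0.7069; fail to reject H0

Let group 1 = sample A, group 2 = sample B. H0: μ_1 = μ_2; H1: μ_1 > μ_2 (two-sample pooled-variance t-test, right-tailed).
s_p² = [(15−1)·19.6² + (18−1)·24.9²]/(15+18−2) = 513.497
t = (85.3 − 79.7)/√[513.497·(1/15 + 1/18)] = 0.7069
df = n₁ + n₂ − 2 = 31
p-value = P(T ≥ 0.7069) ≈ 0.2425
Since p ≈ 0.2425 > α = 0.01, fail to reject H0; the evidence is not statistically significant.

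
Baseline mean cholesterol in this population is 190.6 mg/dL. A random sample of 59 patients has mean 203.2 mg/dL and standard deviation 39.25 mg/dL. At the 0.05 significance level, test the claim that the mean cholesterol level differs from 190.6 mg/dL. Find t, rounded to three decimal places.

H0: μ = 190.6; H1: μ ≠ 190.6 (one-sample t-test, two-sided).
t = (x̄ − μ₀)/(s/√n) = (203.2 − 190.6)/(39.25/√59) = 2.466
df = n − 1 = 58
Two-sided p-value ≈ 0.0167
Since p ≈ 0.0167 < α = 0.05, reject H0; the evidence is statistically significant.

2.466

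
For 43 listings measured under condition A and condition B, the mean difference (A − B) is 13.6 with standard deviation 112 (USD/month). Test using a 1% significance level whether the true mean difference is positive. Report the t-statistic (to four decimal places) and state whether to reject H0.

t = 0.7963; fail to reject H0

H0: μ_d = 0; H1: μ_d > 0 (paired t-test on the differences, right-tailed).
t = d̄/(s_d/√n) = 13.6/(112/√43) = 0.7963
df = n − 1 = 42
p-value = P(T ≥ 0.7963) ≈ 0.2152
Since p ≈ 0.2152 > α = 0.01, fail to reject H0; the evidence is not statistically significant.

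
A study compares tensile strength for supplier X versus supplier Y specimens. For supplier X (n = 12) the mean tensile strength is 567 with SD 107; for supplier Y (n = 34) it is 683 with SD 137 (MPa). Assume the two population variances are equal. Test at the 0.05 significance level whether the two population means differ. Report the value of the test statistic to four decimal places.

Let group 1 = supplier X, group 2 = supplier Y. H0: μ_1 = μ_2; H1: μ_1 ≠ μ_2 (two-sample pooled-variance t-test, two-sided).
s_p² = [(12−1)·107² + (34−1)·137²]/(12+34−2) = 16939
t = (567 − 683)/√[16939·(1/12 + 1/34)] = -2.6544
df = n₁ + n₂ − 2 = 44
Two-sided p-value ≈ 0.0110
Since p ≈ 0.0110 < α = 0.05, reject H0; the evidence is statistically significant.

-2.6544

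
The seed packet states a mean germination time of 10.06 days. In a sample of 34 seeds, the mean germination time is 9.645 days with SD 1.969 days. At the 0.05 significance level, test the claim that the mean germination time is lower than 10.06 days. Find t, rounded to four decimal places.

-1.2290

H0: μ = 10.06; H1: μ < 10.06 (one-sample t-test, left-tailed).
t = (x̄ − μ₀)/(s/√n) = (9.645 − 10.06)/(1.969/√34) = -1.2290
df = n − 1 = 33
p-value = P(T ≤ -1.2290) ≈ 0.114
Since p ≈ 0.114 > α = 0.05, fail to reject H0; the evidence is not statistically significant.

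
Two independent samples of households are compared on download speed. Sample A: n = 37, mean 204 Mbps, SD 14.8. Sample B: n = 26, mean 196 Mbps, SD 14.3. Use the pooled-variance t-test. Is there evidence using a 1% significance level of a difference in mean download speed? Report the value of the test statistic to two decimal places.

Let group 1 = sample A, group 2 = sample B. H0: μ_1 = μ_2; H1: μ_1 ≠ μ_2 (two-sample pooled-variance t-test, two-sided).
s_p² = [(37−1)·14.8² + (26−1)·14.3²]/(37+26−2) = 213.077
t = (204 − 196)/√[213.077·(1/37 + 1/26)] = 2.14
df = n₁ + n₂ − 2 = 61
Two-sided p-value ≈ 0.0362
Since p ≈ 0.0362 > α = 0.01, fail to reject H0; the data do not provide sufficient evidence against H0.

2.14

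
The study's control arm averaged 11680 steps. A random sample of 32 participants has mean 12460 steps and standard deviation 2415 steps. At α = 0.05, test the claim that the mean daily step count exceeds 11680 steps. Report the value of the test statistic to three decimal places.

1.827

H0: μ = 11680; H1: μ > 11680 (one-sample t-test, right-tailed).
t = (x̄ − μ₀)/(s/√n) = (12460 − 11680)/(2415/√32) = 1.827
df = n − 1 = 31
p-value = P(T ≥ 1.827) ≈ 0.0387
Since p ≈ 0.0387 < α = 0.05, reject H0; the data support H1.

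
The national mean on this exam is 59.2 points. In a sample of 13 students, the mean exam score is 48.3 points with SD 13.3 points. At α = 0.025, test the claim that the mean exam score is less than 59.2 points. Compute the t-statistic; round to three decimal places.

H0: μ = 59.2; H1: μ < 59.2 (one-sample t-test, left-tailed).
t = (x̄ − μ₀)/(s/√n) = (48.3 − 59.2)/(13.3/√13) = -2.955
df = n − 1 = 12
p-value = P(T ≤ -2.955) ≈ 0.0060
Since p ≈ 0.0060 < α = 0.025, reject H0; the data support H1.

-2.955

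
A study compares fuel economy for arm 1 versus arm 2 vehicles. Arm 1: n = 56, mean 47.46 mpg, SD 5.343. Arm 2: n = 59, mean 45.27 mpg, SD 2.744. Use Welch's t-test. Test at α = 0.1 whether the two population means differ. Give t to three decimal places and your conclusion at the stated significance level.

Let group 1 = arm 1, group 2 = arm 2. H0: μ_1 = μ_2; H1: μ_1 ≠ μ_2 (Welch's two-sample t-test, two-sided).
t = (x̄_1 − x̄_2)/√(s_1²/n_1 + s_2²/n_2) = (47.46 − 45.27)/√(5.343²/56 + 2.744²/59) = 2.743
Welch–Satterthwaite df ≈ 81.16
Two-sided p-value ≈ 0.007
Since p ≈ 0.007 < α = 0.1, reject H0; the data support H1.

t = 2.743; reject H0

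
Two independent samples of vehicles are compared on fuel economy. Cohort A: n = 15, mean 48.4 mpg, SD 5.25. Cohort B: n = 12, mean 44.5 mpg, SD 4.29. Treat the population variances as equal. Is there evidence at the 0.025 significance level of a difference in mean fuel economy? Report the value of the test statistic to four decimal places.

Let group 1 = cohort A, group 2 = cohort B. H0: μ_1 = μ_2; H1: μ_1 ≠ μ_2 (two-sample pooled-variance t-test, two-sided).
s_p² = [(15−1)·5.25² + (12−1)·4.29²]/(15+12−2) = 23.5328
t = (48.4 − 44.5)/√[23.5328·(1/15 + 1/12)] = 2.0758
df = n₁ + n₂ − 2 = 25
Two-sided p-value ≈ 0.0484
Since p ≈ 0.0484 > α = 0.025, fail to reject H0; the data do not provide sufficient evidence against H0.

2.0758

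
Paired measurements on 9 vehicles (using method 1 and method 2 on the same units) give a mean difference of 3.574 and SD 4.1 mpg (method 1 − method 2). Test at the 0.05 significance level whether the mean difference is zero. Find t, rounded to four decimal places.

H0: μ_d = 0; H1: μ_d ≠ 0 (paired t-test on the differences, two-sided).
t = d̄/(s_d/√n) = 3.574/(4.1/√9) = 2.6151
df = n − 1 = 8
Two-sided p-value ≈ 0.031
Since p ≈ 0.031 < α = 0.05, reject H0; the data support H1.

2.6151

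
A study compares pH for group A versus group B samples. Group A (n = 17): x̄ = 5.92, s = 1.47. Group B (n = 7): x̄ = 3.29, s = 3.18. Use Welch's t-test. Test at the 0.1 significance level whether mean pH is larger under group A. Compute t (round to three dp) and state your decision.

Let group 1 = group A, group 2 = group B. H0: μ_1 = μ_2; H1: μ_1 > μ_2 (Welch's two-sample t-test, right-tailed).
t = (x̄_1 − x̄_2)/√(s_1²/n_1 + s_2²/n_2) = (5.92 − 3.29)/√(1.47²/17 + 3.18²/7) = 2.098
Welch–Satterthwaite df ≈ 7.08
p-value = P(T ≥ 2.098) ≈ 0.037
Since p ≈ 0.037 < α = 0.1, reject H0; the data support H1.

t = 2.098; reject H0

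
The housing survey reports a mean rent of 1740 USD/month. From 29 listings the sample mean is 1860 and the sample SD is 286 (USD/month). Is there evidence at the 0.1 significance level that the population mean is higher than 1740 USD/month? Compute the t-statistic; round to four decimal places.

H0: μ = 1740; H1: μ > 1740 (one-sample t-test, right-tailed).
t = (x̄ − μ₀)/(s/√n) = (1860 − 1740)/(286/√29) = 2.2595
df = n − 1 = 28
p-value = P(T ≥ 2.2595) ≈ 0.016
Since p ≈ 0.016 < α = 0.1, reject H0; the data support H1.

2.2595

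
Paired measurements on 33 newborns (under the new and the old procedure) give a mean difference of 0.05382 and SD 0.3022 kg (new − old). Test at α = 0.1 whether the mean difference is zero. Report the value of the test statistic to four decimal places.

1.0231

H0: μ_d = 0; H1: μ_d ≠ 0 (paired t-test on the differences, two-sided).
t = d̄/(s_d/√n) = 0.05382/(0.3022/√33) = 1.0231
df = n − 1 = 32
Two-sided p-value ≈ 0.3139
Since p ≈ 0.3139 > α = 0.1, fail to reject H0; the evidence is not statistically significant.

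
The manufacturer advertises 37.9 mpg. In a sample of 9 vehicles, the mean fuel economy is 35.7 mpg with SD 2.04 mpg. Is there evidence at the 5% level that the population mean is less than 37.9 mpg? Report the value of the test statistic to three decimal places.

-3.235

H0: μ = 37.9; H1: μ < 37.9 (one-sample t-test, left-tailed).
t = (x̄ − μ₀)/(s/√n) = (35.7 − 37.9)/(2.04/√9) = -3.235
df = n − 1 = 8
p-value = P(T ≤ -3.235) ≈ 0.0060
Since p ≈ 0.0060 < α = 0.05, reject H0; the data support H1.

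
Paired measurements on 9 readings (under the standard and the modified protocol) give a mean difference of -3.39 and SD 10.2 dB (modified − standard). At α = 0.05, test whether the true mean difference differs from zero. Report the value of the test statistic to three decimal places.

H0: μ_d = 0; H1: μ_d ≠ 0 (paired t-test on the differences, two-sided).
t = d̄/(s_d/√n) = -3.39/(10.2/√9) = -0.997
df = n − 1 = 8
Two-sided p-value ≈ 0.3479
Since p ≈ 0.3479 > α = 0.05, fail to reject H0; the data do not provide sufficient evidence against H0.

-0.997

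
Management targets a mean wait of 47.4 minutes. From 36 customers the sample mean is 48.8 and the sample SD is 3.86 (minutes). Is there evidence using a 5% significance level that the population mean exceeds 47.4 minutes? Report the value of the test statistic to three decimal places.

2.176

H0: μ = 47.4; H1: μ > 47.4 (one-sample t-test, right-tailed).
t = (x̄ − μ₀)/(s/√n) = (48.8 − 47.4)/(3.86/√36) = 2.176
df = n − 1 = 35
p-value = P(T ≥ 2.176) ≈ 0.0182
Since p ≈ 0.0182 < α = 0.05, reject H0; the evidence is statistically significant.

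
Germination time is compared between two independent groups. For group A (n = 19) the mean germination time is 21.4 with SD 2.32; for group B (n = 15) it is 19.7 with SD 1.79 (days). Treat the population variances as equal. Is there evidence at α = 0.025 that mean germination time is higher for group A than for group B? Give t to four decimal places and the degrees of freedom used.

Let group 1 = group A, group 2 = group B. H0: μ_1 = μ_2; H1: μ_1 > μ_2 (two-sample pooled-variance t-test, right-tailed).
s_p² = [(19−1)·2.32² + (15−1)·1.79²]/(19+15−2) = 4.42939
t = (21.4 − 19.7)/√[4.42939·(1/19 + 1/15)] = 2.3386
df = n₁ + n₂ − 2 = 32
p-value = P(T ≥ 2.3386) ≈ 0.0129
Since p ≈ 0.0129 < α = 0.025, reject H0; the evidence is statistically significant.

t = 2.3386, df = 32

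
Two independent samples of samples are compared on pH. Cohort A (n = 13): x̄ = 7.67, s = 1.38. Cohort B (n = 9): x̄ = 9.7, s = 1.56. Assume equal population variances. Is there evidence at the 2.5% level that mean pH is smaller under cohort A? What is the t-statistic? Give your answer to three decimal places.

Let group 1 = cohort A, group 2 = cohort B. H0: μ_1 = μ_2; H1: μ_1 < μ_2 (two-sample pooled-variance t-test, left-tailed).
s_p² = [(13−1)·1.38² + (9−1)·1.56²]/(13+9−2) = 2.11608
t = (7.67 − 9.7)/√[2.11608·(1/13 + 1/9)] = -3.218
df = n₁ + n₂ − 2 = 20
p-value = P(T ≤ -3.218) ≈ 0.002
Since p ≈ 0.002 < α = 0.025, reject H0; the data support H1.

-3.218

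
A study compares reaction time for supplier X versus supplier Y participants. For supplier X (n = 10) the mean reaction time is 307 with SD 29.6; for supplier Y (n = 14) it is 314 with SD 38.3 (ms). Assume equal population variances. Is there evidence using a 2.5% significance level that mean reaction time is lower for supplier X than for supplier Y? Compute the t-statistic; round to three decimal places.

-0.483

Let group 1 = supplier X, group 2 = supplier Y. H0: μ_1 = μ_2; H1: μ_1 < μ_2 (two-sample pooled-variance t-test, left-tailed).
s_p² = [(10−1)·29.6² + (14−1)·38.3²]/(10+14−2) = 1225.23
t = (307 − 314)/√[1225.23·(1/10 + 1/14)] = -0.483
df = n₁ + n₂ − 2 = 22
p-value = P(T ≤ -0.483) ≈ 0.3169
Since p ≈ 0.3169 > α = 0.025, fail to reject H0; the data do not provide sufficient evidence against H0.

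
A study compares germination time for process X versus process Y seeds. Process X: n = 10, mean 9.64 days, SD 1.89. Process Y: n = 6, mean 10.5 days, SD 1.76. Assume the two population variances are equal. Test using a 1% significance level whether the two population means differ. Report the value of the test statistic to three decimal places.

Let group 1 = process X, group 2 = process Y. H0: μ_1 = μ_2; H1: μ_1 ≠ μ_2 (two-sample pooled-variance t-test, two-sided).
s_p² = [(10−1)·1.89² + (6−1)·1.76²]/(10+6−2) = 3.40264
t = (9.64 − 10.5)/√[3.40264·(1/10 + 1/6)] = -0.903
df = n₁ + n₂ − 2 = 14
Two-sided p-value ≈ 0.3819
Since p ≈ 0.3819 > α = 0.01, fail to reject H0; the data do not provide sufficient evidence against H0.

-0.903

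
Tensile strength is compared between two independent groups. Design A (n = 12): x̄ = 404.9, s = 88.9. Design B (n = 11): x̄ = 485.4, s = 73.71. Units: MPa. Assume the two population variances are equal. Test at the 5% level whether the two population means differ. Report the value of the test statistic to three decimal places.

Let group 1 = design A, group 2 = design B. H0: μ_1 = μ_2; H1: μ_1 ≠ μ_2 (two-sample pooled-variance t-test, two-sided).
s_p² = [(12−1)·88.9² + (11−1)·73.71²]/(12+11−2) = 6727
t = (404.9 − 485.4)/√[6727·(1/12 + 1/11)] = -2.351
df = n₁ + n₂ − 2 = 21
Two-sided p-value ≈ 0.029
Since p ≈ 0.029 < α = 0.05, reject H0; the data support H1.

-2.351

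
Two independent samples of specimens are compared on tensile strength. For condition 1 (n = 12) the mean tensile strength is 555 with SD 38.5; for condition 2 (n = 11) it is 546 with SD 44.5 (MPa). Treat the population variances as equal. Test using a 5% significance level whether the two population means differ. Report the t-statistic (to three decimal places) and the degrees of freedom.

t = 0.520, df = 21

Let group 1 = condition 1, group 2 = condition 2. H0: μ_1 = μ_2; H1: μ_1 ≠ μ_2 (two-sample pooled-variance t-test, two-sided).
s_p² = [(12−1)·38.5² + (11−1)·44.5²]/(12+11−2) = 1719.39
t = (555 − 546)/√[1719.39·(1/12 + 1/11)] = 0.520
df = n₁ + n₂ − 2 = 21
Two-sided p-value ≈ 0.609
Since p ≈ 0.609 > α = 0.05, fail to reject H0; the evidence is not statistically significant.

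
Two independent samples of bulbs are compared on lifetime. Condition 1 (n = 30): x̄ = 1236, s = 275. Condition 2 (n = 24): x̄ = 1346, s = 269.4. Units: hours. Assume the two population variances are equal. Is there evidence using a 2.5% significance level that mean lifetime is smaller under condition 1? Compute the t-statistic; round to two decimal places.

-1.47

Let group 1 = condition 1, group 2 = condition 2. H0: μ_1 = μ_2; H1: μ_1 < μ_2 (two-sample pooled-variance t-test, left-tailed).
s_p² = [(30−1)·275² + (24−1)·269.4²]/(30+24−2) = 74276.6
t = (1236 − 1346)/√[74276.6·(1/30 + 1/24)] = -1.47
df = n₁ + n₂ − 2 = 52
p-value = P(T ≤ -1.47) ≈ 0.0733
Since p ≈ 0.0733 > α = 0.025, fail to reject H0; the data do not provide sufficient evidence against H0.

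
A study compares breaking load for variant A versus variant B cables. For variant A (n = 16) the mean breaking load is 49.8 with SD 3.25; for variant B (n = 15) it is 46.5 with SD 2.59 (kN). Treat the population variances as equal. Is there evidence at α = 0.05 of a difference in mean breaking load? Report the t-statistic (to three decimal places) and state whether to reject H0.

Let group 1 = variant A, group 2 = variant B. H0: μ_1 = μ_2; H1: μ_1 ≠ μ_2 (two-sample pooled-variance t-test, two-sided).
s_p² = [(16−1)·3.25² + (15−1)·2.59²]/(16+15−2) = 8.70176
t = (49.8 − 46.5)/√[8.70176·(1/16 + 1/15)] = 3.113
df = n₁ + n₂ − 2 = 29
Two-sided p-value ≈ 0.0041
Since p ≈ 0.0041 < α = 0.05, reject H0; the evidence is statistically significant.

t = 3.113; reject H0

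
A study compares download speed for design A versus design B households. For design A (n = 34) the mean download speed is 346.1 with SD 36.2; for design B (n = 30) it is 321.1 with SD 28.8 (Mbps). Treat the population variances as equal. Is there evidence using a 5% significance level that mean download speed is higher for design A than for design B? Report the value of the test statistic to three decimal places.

Let group 1 = design A, group 2 = design B. H0: μ_1 = μ_2; H1: μ_1 > μ_2 (two-sample pooled-variance t-test, right-tailed).
s_p² = [(34−1)·36.2² + (30−1)·28.8²]/(34+30−2) = 1085.46
t = (346.1 − 321.1)/√[1085.46·(1/34 + 1/30)] = 3.029
df = n₁ + n₂ − 2 = 62
p-value = P(T ≥ 3.029) ≈ 0.0018
Since p ≈ 0.0018 < α = 0.05, reject H0; the evidence is statistically significant.

3.029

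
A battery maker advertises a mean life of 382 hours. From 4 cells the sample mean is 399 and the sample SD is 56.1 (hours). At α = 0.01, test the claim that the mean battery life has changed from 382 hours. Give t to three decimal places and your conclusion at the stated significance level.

t = 0.606; fail to reject H0

H0: μ = 382; H1: μ ≠ 382 (one-sample t-test, two-sided).
t = (x̄ − μ₀)/(s/√n) = (399 − 382)/(56.1/√4) = 0.606
df = n − 1 = 3
Two-sided p-value ≈ 0.5873
Since p ≈ 0.5873 > α = 0.01, fail to reject H0; the evidence is not statistically significant.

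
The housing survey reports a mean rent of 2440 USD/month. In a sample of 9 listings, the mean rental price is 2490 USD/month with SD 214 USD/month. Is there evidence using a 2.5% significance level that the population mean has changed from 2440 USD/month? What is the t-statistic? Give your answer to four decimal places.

0.7009

H0: μ = 2440; H1: μ ≠ 2440 (one-sample t-test, two-sided).
t = (x̄ − μ₀)/(s/√n) = (2490 − 2440)/(214/√9) = 0.7009
df = n − 1 = 8
Two-sided p-value ≈ 0.5032
Since p ≈ 0.5032 > α = 0.025, fail to reject H0; the data do not provide sufficient evidence against H0.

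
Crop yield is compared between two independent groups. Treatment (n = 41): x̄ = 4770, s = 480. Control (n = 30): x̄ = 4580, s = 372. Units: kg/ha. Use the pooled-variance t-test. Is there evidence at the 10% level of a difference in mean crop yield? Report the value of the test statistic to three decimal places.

1.806

Let group 1 = treatment, group 2 = control. H0: μ_1 = μ_2; H1: μ_1 ≠ μ_2 (two-sample pooled-variance t-test, two-sided).
s_p² = [(41−1)·480² + (30−1)·372²]/(41+30−2) = 191727
t = (4770 − 4580)/√[191727·(1/41 + 1/30)] = 1.806
df = n₁ + n₂ − 2 = 69
Two-sided p-value ≈ 0.0753
Since p ≈ 0.0753 < α = 0.1, reject H0; the evidence is statistically significant.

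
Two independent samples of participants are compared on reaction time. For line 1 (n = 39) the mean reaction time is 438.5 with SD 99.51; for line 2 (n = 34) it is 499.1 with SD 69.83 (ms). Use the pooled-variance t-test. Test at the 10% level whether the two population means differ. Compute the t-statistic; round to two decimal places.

Let group 1 = line 1, group 2 = line 2. H0: μ_1 = μ_2; H1: μ_1 ≠ μ_2 (two-sample pooled-variance t-test, two-sided).
s_p² = [(39−1)·99.51² + (34−1)·69.83²]/(39+34−2) = 7566.21
t = (438.5 − 499.1)/√[7566.21·(1/39 + 1/34)] = -2.97
df = n₁ + n₂ − 2 = 71
Two-sided p-value ≈ 0.004
Since p ≈ 0.004 < α = 0.1, reject H0; the evidence is statistically significant.

-2.97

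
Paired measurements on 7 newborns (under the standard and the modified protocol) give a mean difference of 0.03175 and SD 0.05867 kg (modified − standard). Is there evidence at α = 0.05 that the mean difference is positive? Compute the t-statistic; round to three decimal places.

1.432

H0: μ_d = 0; H1: μ_d > 0 (paired t-test on the differences, right-tailed).
t = d̄/(s_d/√n) = 0.03175/(0.05867/√7) = 1.432
df = n − 1 = 6
p-value = P(T ≥ 1.432) ≈ 0.101
Since p ≈ 0.101 > α = 0.05, fail to reject H0; the evidence is not statistically significant.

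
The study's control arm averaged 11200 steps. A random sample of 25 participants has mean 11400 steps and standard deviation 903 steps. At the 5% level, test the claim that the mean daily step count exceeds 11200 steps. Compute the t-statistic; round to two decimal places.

1.11

H0: μ = 11200; H1: μ > 11200 (one-sample t-test, right-tailed).
t = (x̄ − μ₀)/(s/√n) = (11400 − 11200)/(903/√25) = 1.11
df = n − 1 = 24
p-value = P(T ≥ 1.11) ≈ 0.140
Since p ≈ 0.140 > α = 0.05, fail to reject H0; the data do not provide sufficient evidence against H0.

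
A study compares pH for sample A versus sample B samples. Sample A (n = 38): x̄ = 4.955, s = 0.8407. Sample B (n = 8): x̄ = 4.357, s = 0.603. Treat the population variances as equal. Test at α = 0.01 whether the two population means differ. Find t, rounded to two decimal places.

Let group 1 = sample A, group 2 = sample B. H0: μ_1 = μ_2; H1: μ_1 ≠ μ_2 (two-sample pooled-variance t-test, two-sided).
s_p² = [(38−1)·0.8407² + (8−1)·0.603²]/(38+8−2) = 0.652182
t = (4.955 − 4.357)/√[0.652182·(1/38 + 1/8)] = 1.90
df = n₁ + n₂ − 2 = 44
Two-sided p-value ≈ 0.0635
Since p ≈ 0.0635 > α = 0.01, fail to reject H0; the data do not provide sufficient evidence against H0.

1.90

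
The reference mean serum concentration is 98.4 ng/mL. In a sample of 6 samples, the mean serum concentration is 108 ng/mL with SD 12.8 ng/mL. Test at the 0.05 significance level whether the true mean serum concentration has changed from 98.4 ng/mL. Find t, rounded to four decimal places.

H0: μ = 98.4; H1: μ ≠ 98.4 (one-sample t-test, two-sided).
t = (x̄ − μ₀)/(s/√n) = (108 − 98.4)/(12.8/√6) = 1.8371
df = n − 1 = 5
Two-sided p-value ≈ 0.126
Since p ≈ 0.126 > α = 0.05, fail to reject H0; the evidence is not statistically significant.

1.8371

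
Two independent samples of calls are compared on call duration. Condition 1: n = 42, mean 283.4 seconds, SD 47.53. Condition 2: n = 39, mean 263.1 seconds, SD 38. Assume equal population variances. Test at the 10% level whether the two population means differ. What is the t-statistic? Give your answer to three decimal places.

2.113

Let group 1 = condition 1, group 2 = condition 2. H0: μ_1 = μ_2; H1: μ_1 ≠ μ_2 (two-sample pooled-variance t-test, two-sided).
s_p² = [(42−1)·47.53² + (39−1)·38²]/(42+39−2) = 1867.03
t = (283.4 − 263.1)/√[1867.03·(1/42 + 1/39)] = 2.113
df = n₁ + n₂ − 2 = 79
Two-sided p-value ≈ 0.0378
Since p ≈ 0.0378 < α = 0.1, reject H0; the evidence is statistically significant.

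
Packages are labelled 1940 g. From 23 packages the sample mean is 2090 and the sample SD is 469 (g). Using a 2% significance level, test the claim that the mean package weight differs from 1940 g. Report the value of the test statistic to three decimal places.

1.534

H0: μ = 1940; H1: μ ≠ 1940 (one-sample t-test, two-sided).
t = (x̄ − μ₀)/(s/√n) = (2090 − 1940)/(469/√23) = 1.534
df = n − 1 = 22
Two-sided p-value ≈ 0.1393
Since p ≈ 0.1393 > α = 0.02, fail to reject H0; the data do not provide sufficient evidence against H0.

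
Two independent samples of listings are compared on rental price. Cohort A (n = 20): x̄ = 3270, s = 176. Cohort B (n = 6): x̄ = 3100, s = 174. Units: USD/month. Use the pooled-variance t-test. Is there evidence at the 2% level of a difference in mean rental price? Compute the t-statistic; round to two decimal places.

Let group 1 = cohort A, group 2 = cohort B. H0: μ_1 = μ_2; H1: μ_1 ≠ μ_2 (two-sample pooled-variance t-test, two-sided).
s_p² = [(20−1)·176² + (6−1)·174²]/(20+6−2) = 30830.2
t = (3270 − 3100)/√[30830.2·(1/20 + 1/6)] = 2.08
df = n₁ + n₂ − 2 = 24
Two-sided p-value ≈ 0.048
Since p ≈ 0.048 > α = 0.02, fail to reject H0; the evidence is not statistically significant.

2.08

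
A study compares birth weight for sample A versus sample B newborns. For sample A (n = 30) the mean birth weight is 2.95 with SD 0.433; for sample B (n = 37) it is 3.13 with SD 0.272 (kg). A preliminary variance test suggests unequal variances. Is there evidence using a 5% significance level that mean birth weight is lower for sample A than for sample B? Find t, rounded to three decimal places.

Let group 1 = sample A, group 2 = sample B. H0: μ_1 = μ_2; H1: μ_1 < μ_2 (Welch's two-sample t-test, left-tailed).
t = (x̄_1 − x̄_2)/√(s_1²/n_1 + s_2²/n_2) = (2.95 − 3.13)/√(0.433²/30 + 0.272²/37) = -1.982
Welch–Satterthwaite df ≈ 46.68
p-value = P(T ≤ -1.982) ≈ 0.0267
Since p ≈ 0.0267 < α = 0.05, reject H0; the data support H1.

-1.982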